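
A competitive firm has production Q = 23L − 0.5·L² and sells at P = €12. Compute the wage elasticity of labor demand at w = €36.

ε = -0.15

From P·MP_L = w with MP_L = 23 − L, labor demand is L(w) = 23 − w/12.
dL/dw = −1/(12) = -1/12.
At w = 36, L = 20, so ε = (dL/dw)·(w/L) = (-1/12)·(36/20) = -0.15.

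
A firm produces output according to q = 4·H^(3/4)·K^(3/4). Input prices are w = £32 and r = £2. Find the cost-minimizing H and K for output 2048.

Cost minimization requires the marginal rate of technical substitution to equal the input-price ratio: MP_H/MP_K = w/r.
Here MP_H/MP_K = (3/4)·(K/H)/(3/4) = (K/H). Setting this equal to 32/2 = 16 gives K = 16H.
Substituting into q = 2048: 4·H^(3/4)·(16H)^(3/4) = 2048.
Solving, H = 16 and K = 256.

H* = 16, K* = 256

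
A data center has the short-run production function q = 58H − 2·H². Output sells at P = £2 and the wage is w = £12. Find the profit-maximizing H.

The marginal product of H is MP_H = 58 − 4H.
A price-taking firm hires until the value of the marginal product equals the wage: P·MP_H = w, so 2·(58 − 4H) = 12.
Then 58 − 4H = 6, giving H = 13.

H* = 13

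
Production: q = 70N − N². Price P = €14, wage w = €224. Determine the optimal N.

N* = 27

The marginal product of N is MP_N = 70 − 2N.
A price-taking firm hires until the value of the marginal product equals the wage: P·MP_N = w, so 14·(70 − 2N) = 224.
Then 70 − 2N = 16, giving N = 27.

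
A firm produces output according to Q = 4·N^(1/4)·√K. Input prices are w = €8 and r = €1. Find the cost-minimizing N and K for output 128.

N* = 16, K* = 256

Cost minimization requires the marginal rate of technical substitution to equal the input-price ratio: MP_N/MP_K = w/r.
Here MP_N/MP_K = (1/4)·(K/N)/(1/2) = 0.5·(K/N). Setting this equal to 8/1 = 8 gives K = 16N.
Substituting into Q = 128: 4·N^(1/4)·(16N)^(1/2) = 128.
Solving, N = 16 and K = 256.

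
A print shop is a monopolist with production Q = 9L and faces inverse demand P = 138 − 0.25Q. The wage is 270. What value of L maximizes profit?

L* = 24

Marginal revenue from the inverse demand is MR = 138 − 0.5Q.
The marginal product is MP_L = 9.
A monopolist hires until marginal revenue product equals the wage: MR·MP_L = w.
(138 − 4.5L)·9 = 270, so L = 24.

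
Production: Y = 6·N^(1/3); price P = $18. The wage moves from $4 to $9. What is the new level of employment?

N* = 8

From P·MP_N = w with MP_N = 2·N^(-2/3), the labor demand is N(w) = (36/w)^(3/2).
At w = 4: N = 27. At w = 9: N = 8.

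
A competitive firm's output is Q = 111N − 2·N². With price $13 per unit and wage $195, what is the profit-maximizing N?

N* = 24

The marginal product of N is MP_N = 111 − 4N.
A price-taking firm hires until the value of the marginal product equals the wage: P·MP_N = w, so 13·(111 − 4N) = 195.
Then 111 − 4N = 15, giving N = 24.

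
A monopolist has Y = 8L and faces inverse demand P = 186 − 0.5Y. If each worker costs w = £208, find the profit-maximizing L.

Marginal revenue from the inverse demand is MR = 186 − Y.
The marginal product is MP_L = 8.
A monopolist hires until marginal revenue product equals the wage: MR·MP_L = w.
(186 − 8L)·8 = 208, so L = 20.

L* = 20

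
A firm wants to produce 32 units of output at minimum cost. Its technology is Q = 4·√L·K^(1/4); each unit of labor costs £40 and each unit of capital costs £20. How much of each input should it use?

Cost minimization requires the marginal rate of technical substitution to equal the input-price ratio: MP_L/MP_K = w/r.
Here MP_L/MP_K = (1/2)·(K/L)/(1/4) = 2·(K/L). Setting this equal to 40/20 = 2 gives K = L.
Substituting into Q = 32: 4·L^(1/2)·(L)^(1/4) = 32.
Solving, L = 16 and K = 16.

L* = 16, K* = 16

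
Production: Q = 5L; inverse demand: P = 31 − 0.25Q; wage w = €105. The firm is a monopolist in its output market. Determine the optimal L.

L* = 4

Marginal revenue from the inverse demand is MR = 31 − 0.5Q.
The marginal product is MP_L = 5.
A monopolist hires until marginal revenue product equals the wage: MR·MP_L = w.
(31 − 2.5L)·5 = 105, so L = 4.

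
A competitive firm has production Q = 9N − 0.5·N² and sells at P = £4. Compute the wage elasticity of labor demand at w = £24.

From P·MP_N = w with MP_N = 9 − N, labor demand is N(w) = 9 − w/4.
dN/dw = −1/(4) = -0.25.
At w = 24, N = 3, so ε = (dN/dw)·(w/N) = (-0.25)·(24/3) = -2.

ε = -2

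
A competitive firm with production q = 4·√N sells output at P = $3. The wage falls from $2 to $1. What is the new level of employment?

N* = 36

From P·MP_N = w with MP_N = 2·N^(-1/2), the labor demand is N(w) = (6/w)^(2).
At w = 2: N = 9. At w = 1: N = 36.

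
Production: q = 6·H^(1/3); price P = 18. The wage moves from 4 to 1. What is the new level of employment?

H* = 216

From P·MP_H = w with MP_H = 2·H^(-2/3), the labor demand is H(w) = (36/w)^(3/2).
At w = 4: H = 27. At w = 1: H = 216.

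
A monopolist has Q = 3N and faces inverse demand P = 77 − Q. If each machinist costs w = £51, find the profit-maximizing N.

Marginal revenue from the inverse demand is MR = 77 − 2Q.
The marginal product is MP_N = 3.
A monopolist hires until marginal revenue product equals the wage: MR·MP_N = w.
(77 − 6N)·3 = 51, so N = 10.

N* = 10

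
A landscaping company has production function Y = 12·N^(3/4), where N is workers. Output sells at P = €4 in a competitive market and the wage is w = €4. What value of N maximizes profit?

N* = 6561

MP_N = (3/4)·12·N^(-1/4) = 9·N^(-1/4).
Profit maximization for a price taker requires P·MP_N = w: 4·9·N^(-1/4) = 4.
So N^(-1/4) = 1/9, which gives N = 6561.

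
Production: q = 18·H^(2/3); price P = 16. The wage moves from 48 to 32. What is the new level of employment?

From P·MP_H = w with MP_H = 12·H^(-1/3), the labor demand is H(w) = (192/w)^(3).
At w = 48: H = 64. At w = 32: H = 216.

H* = 216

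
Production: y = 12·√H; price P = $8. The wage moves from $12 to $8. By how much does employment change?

ΔH = 20

From P·MP_H = w with MP_H = 6·H^(-1/2), the labor demand is H(w) = (48/w)^(2).
At w = 12: H = 16. At w = 8: H = 36.
ΔH = 36 − 16 = 20.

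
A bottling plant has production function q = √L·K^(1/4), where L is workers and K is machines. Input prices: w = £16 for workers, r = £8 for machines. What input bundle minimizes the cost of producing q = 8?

Cost minimization requires the marginal rate of technical substitution to equal the input-price ratio: MP_L/MP_K = w/r.
Here MP_L/MP_K = (1/2)·(K/L)/(1/4) = 2·(K/L). Setting this equal to 16/8 = 2 gives K = L.
Substituting into q = 8: L^(1/2)·(L)^(1/4) = 8.
Solving, L = 16 and K = 16.

L* = 16, K* = 16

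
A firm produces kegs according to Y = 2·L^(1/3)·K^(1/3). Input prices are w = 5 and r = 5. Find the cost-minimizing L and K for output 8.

Cost minimization requires the marginal rate of technical substitution to equal the input-price ratio: MP_L/MP_K = w/r.
Here MP_L/MP_K = (1/3)·(K/L)/(1/3) = (K/L). Setting this equal to 5/5 = 1 gives K = L.
Substituting into Y = 8: 2·L^(1/3)·(L)^(1/3) = 8.
Solving, L = 8 and K = 8.

L* = 8, K* = 8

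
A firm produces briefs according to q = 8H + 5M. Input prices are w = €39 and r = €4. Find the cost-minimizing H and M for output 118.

The inputs are perfect substitutes, so the firm uses whichever has the lower cost per unit of output.
Cost per unit of output via H is w/8 = 4.875; via M it is r/5 = 0.8. M is cheaper.
Producing q = 118 with M alone: H = 0, M = 23.6.

H* = 0, M* = 23.6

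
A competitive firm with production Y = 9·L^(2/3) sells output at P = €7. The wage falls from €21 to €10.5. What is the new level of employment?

L* = 64

From P·MP_L = w with MP_L = 6·L^(-1/3), the labor demand is L(w) = (42/w)^(3).
At w = 21: L = 8. At w = 10.5: L = 64.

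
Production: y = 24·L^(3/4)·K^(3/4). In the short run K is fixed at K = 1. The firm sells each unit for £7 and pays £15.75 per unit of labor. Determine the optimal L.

With K = 1, MP_L = (3/4)·24·L^(-1/4)·1^(3/4) = 18·L^(-1/4).
Profit maximization for a price taker requires P·MP_L = w: 7·18·L^(-1/4) = 15.75.
So L^(-1/4) = 0.125, which gives L = 4096.

L* = 4096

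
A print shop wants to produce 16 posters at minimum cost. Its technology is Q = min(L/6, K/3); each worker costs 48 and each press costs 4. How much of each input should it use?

With a fixed-proportions technology, the cost-minimizing bundle uses no slack in either input: L/6 = K/3 = Q.
So L = 6·16 = 96 and K = 3·16 = 48.

L* = 96, K* = 48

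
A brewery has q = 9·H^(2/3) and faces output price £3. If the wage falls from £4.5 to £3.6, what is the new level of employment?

H* = 125

From P·MP_H = w with MP_H = 6·H^(-1/3), the labor demand is H(w) = (18/w)^(3).
At w = 4.5: H = 64. At w = 3.6: H = 125.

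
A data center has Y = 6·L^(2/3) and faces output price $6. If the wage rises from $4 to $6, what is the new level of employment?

From P·MP_L = w with MP_L = 4·L^(-1/3), the labor demand is L(w) = (24/w)^(3).
At w = 4: L = 216. At w = 6: L = 64.

L* = 64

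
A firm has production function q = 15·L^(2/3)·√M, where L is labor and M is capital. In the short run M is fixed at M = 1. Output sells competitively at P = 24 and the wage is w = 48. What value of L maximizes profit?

With M = 1, MP_L = (2/3)·15·L^(-1/3)·1^(1/2) = 10·L^(-1/3).
Profit maximization for a price taker requires P·MP_L = w: 24·10·L^(-1/3) = 48.
So L^(-1/3) = 0.2, which gives L = 125.

L* = 125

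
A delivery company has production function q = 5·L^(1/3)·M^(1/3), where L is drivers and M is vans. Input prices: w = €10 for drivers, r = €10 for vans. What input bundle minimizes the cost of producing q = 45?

L* = 27, M* = 27

Cost minimization requires the marginal rate of technical substitution to equal the input-price ratio: MP_L/MP_M = w/r.
Here MP_L/MP_M = (1/3)·(M/L)/(1/3) = (M/L). Setting this equal to 10/10 = 1 gives M = L.
Substituting into q = 45: 5·L^(1/3)·(L)^(1/3) = 45.
Solving, L = 27 and M = 27.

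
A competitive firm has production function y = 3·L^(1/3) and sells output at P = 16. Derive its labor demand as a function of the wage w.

MP_L = (1/3)·3·L^(-2/3) = L^(-2/3).
Setting P·MP_L = w: 16·L^(-2/3) = w.
Solving for L: L^(-2/3) = w/16, so L = (16/w)^(3/2).

L(w) = (16/w)^(3/2)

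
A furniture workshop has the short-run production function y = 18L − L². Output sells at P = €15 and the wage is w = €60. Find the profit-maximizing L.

The marginal product of L is MP_L = 18 − 2L.
A price-taking firm hires until the value of the marginal product equals the wage: P·MP_L = w, so 15·(18 − 2L) = 60.
Then 18 − 2L = 4, giving L = 7.

L* = 7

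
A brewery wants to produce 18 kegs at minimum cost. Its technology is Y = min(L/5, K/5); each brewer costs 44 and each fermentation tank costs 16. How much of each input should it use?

L* = 90, K* = 90

With a fixed-proportions technology, the cost-minimizing bundle uses no slack in either input: L/5 = K/5 = Y.
So L = 5·18 = 90 and K = 5·18 = 90.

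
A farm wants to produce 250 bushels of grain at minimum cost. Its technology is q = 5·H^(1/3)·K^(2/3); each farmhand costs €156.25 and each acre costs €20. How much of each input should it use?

Cost minimization requires the marginal rate of technical substitution to equal the input-price ratio: MP_H/MP_K = w/r.
Here MP_H/MP_K = (1/3)·(K/H)/(2/3) = 0.5·(K/H). Setting this equal to 156.25/20 = 7.8125 gives K = 15.625H.
Substituting into q = 250: 5·H^(1/3)·(15.625H)^(2/3) = 250.
Solving, H = 8 and K = 125.

H* = 8, K* = 125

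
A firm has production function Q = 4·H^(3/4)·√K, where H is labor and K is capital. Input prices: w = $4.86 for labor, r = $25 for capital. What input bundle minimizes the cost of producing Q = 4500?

Cost minimization requires the marginal rate of technical substitution to equal the input-price ratio: MP_H/MP_K = w/r.
Here MP_H/MP_K = (3/4)·(K/H)/(1/2) = 1.5·(K/H). Setting this equal to 4.86/25 = 0.1944 gives K = 0.1296H.
Substituting into Q = 4500: 4·H^(3/4)·(0.1296H)^(1/2) = 4500.
Solving, H = 625 and K = 81.

H* = 625, K* = 81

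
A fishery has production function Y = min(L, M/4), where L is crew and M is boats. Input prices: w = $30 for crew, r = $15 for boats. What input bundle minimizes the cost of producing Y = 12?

L* = 12, M* = 48

With a fixed-proportions technology, the cost-minimizing bundle uses no slack in either input: L = M/4 = Y.
So L = 12 and M = 4·12 = 48.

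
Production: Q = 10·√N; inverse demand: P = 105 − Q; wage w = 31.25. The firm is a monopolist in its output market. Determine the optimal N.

N* = 16

Marginal revenue from the inverse demand is MR = 105 − 2Q.
The marginal product is MP_N = 5·N^(-1/2).
A monopolist hires until marginal revenue product equals the wage: MR·MP_N = w.
At N, Q = 10·√N. Substituting and solving: (105 − 20·√N)·5·N^(-1/2) = 31.25 gives N = 16.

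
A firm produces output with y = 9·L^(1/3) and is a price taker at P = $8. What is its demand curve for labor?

L(w) = (24/w)^(3/2)

MP_L = (1/3)·9·L^(-2/3) = 3·L^(-2/3).
Setting P·MP_L = w: 24·L^(-2/3) = w.
Solving for L: L^(-2/3) = w/24, so L = (24/w)^(3/2).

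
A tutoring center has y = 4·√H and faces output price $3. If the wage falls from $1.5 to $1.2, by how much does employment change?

ΔH = 9

From P·MP_H = w with MP_H = 2·H^(-1/2), the labor demand is H(w) = (6/w)^(2).
At w = 1.5: H = 16. At w = 1.2: H = 25.
ΔH = 25 − 16 = 9.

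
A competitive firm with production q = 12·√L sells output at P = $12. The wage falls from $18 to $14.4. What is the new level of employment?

L* = 25

From P·MP_L = w with MP_L = 6·L^(-1/2), the labor demand is L(w) = (72/w)^(2).
At w = 18: L = 16. At w = 14.4: L = 25.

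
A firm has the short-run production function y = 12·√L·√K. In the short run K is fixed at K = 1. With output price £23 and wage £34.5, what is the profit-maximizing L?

L* = 16

With K = 1, MP_L = (1/2)·12·L^(-1/2)·1^(1/2) = 6·L^(-1/2).
Profit maximization for a price taker requires P·MP_L = w: 23·6·L^(-1/2) = 34.5.
So L^(-1/2) = 0.25, which gives L = 16.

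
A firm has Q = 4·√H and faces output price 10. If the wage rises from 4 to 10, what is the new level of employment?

From P·MP_H = w with MP_H = 2·H^(-1/2), the labor demand is H(w) = (20/w)^(2).
At w = 4: H = 25. At w = 10: H = 4.

H* = 4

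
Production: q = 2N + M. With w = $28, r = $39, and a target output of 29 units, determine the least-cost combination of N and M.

The inputs are perfect substitutes, so the firm uses whichever has the lower cost per unit of output.
Cost per unit of output via N is 14; via M it is 39. N is cheaper.
Producing q = 29 with N alone: N = 14.5, M = 0.

N* = 14.5, M* = 0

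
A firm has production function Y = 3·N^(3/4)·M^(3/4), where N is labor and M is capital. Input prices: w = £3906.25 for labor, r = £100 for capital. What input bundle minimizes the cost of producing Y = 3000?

N* = 16, M* = 625

Cost minimization requires the marginal rate of technical substitution to equal the input-price ratio: MP_N/MP_M = w/r.
Here MP_N/MP_M = (3/4)·(M/N)/(3/4) = (M/N). Setting this equal to 3906.25/100 = 39.0625 gives M = 39.0625N.
Substituting into Y = 3000: 3·N^(3/4)·(39.0625N)^(3/4) = 3000.
Solving, N = 16 and M = 625.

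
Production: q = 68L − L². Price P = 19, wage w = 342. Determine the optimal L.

The marginal product of L is MP_L = 68 − 2L.
A price-taking firm hires until the value of the marginal product equals the wage: P·MP_L = w, so 19·(68 − 2L) = 342.
Then 68 − 2L = 18, giving L = 25.

L* = 25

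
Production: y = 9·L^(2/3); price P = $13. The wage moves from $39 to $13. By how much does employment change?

ΔL = 208

From P·MP_L = w with MP_L = 6·L^(-1/3), the labor demand is L(w) = (78/w)^(3).
At w = 39: L = 8. At w = 13: L = 216.
ΔL = 216 − 8 = 208.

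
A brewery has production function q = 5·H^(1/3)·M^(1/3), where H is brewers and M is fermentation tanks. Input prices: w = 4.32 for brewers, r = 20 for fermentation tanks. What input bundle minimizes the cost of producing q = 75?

H* = 125, M* = 27

Cost minimization requires the marginal rate of technical substitution to equal the input-price ratio: MP_H/MP_M = w/r.
Here MP_H/MP_M = (1/3)·(M/H)/(1/3) = (M/H). Setting this equal to 4.32/20 = 0.216 gives M = 0.216H.
Substituting into q = 75: 5·H^(1/3)·(0.216H)^(1/3) = 75.
Solving, H = 125 and M = 27.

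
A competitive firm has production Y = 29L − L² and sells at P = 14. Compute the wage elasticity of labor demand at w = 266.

ε = -1.9

From P·MP_L = w with MP_L = 29 − 2L, labor demand is L(w) = (29 − w/14)/2.
dL/dw = −1/(28) = -1/28.
At w = 266, L = 5, so ε = (dL/dw)·(w/L) = (-1/28)·(266/5) = -1.9.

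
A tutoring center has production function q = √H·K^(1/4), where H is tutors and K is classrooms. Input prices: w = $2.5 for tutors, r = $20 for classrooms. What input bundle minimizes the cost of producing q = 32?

Cost minimization requires the marginal rate of technical substitution to equal the input-price ratio: MP_H/MP_K = w/r.
Here MP_H/MP_K = (1/2)·(K/H)/(1/4) = 2·(K/H). Setting this equal to 2.5/20 = 0.125 gives K = 0.0625H.
Substituting into q = 32: H^(1/2)·(0.0625H)^(1/4) = 32.
Solving, H = 256 and K = 16.

H* = 256, K* = 16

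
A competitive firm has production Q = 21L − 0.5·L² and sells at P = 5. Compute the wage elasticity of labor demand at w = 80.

ε = -3.2

From P·MP_L = w with MP_L = 21 − L, labor demand is L(w) = 21 − w/5.
dL/dw = −1/(5) = -0.2.
At w = 80, L = 5, so ε = (dL/dw)·(w/L) = (-0.2)·(80/5) = -3.2.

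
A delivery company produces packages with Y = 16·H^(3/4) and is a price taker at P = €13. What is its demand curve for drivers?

MP_H = (3/4)·16·H^(-1/4) = 12·H^(-1/4).
Setting P·MP_H = w: 156·H^(-1/4) = w.
Solving for H: H^(-1/4) = w/156, so H = (156/w)^(4).

H(w) = (156/w)^(4)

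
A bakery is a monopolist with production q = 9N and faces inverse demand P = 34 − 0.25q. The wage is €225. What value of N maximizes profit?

Marginal revenue from the inverse demand is MR = 34 − 0.5q.
The marginal product is MP_N = 9.
A monopolist hires until marginal revenue product equals the wage: MR·MP_N = w.
(34 − 4.5N)·9 = 225, so N = 2.

N* = 2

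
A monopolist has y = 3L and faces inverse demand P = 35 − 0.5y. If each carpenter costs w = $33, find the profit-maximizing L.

Marginal revenue from the inverse demand is MR = 35 − y.
The marginal product is MP_L = 3.
A monopolist hires until marginal revenue product equals the wage: MR·MP_L = w.
(35 − 3L)·3 = 33, so L = 8.

L* = 8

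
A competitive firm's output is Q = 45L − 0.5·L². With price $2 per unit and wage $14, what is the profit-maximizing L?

The marginal product of L is MP_L = 45 − L.
A price-taking firm hires until the value of the marginal product equals the wage: P·MP_L = w, so 2·(45 − L) = 14.
Then 45 − L = 7, giving L = 38.

L* = 38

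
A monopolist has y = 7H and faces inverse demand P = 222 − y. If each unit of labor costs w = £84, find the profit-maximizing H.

H* = 15

Marginal revenue from the inverse demand is MR = 222 − 2y.
The marginal product is MP_H = 7.
A monopolist hires until marginal revenue product equals the wage: MR·MP_H = w.
(222 − 14H)·7 = 84, so H = 15.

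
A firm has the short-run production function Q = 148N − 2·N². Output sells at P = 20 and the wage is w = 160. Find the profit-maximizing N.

N* = 35

The marginal product of N is MP_N = 148 − 4N.
A price-taking firm hires until the value of the marginal product equals the wage: P·MP_N = w, so 20·(148 − 4N) = 160.
Then 148 − 4N = 8, giving N = 35.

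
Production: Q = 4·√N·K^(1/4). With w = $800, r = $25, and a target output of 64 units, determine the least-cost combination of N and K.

N* = 16, K* = 256

Cost minimization requires the marginal rate of technical substitution to equal the input-price ratio: MP_N/MP_K = w/r.
Here MP_N/MP_K = (1/2)·(K/N)/(1/4) = 2·(K/N). Setting this equal to 800/25 = 32 gives K = 16N.
Substituting into Q = 64: 4·N^(1/2)·(16N)^(1/4) = 64.
Solving, N = 16 and K = 256.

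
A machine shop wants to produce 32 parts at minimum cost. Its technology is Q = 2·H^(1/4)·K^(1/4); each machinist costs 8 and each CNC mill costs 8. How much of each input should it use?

Cost minimization requires the marginal rate of technical substitution to equal the input-price ratio: MP_H/MP_K = w/r.
Here MP_H/MP_K = (1/4)·(K/H)/(1/4) = (K/H). Setting this equal to 8/8 = 1 gives K = H.
Substituting into Q = 32: 2·H^(1/4)·(H)^(1/4) = 32.
Solving, H = 256 and K = 256.

H* = 256, K* = 256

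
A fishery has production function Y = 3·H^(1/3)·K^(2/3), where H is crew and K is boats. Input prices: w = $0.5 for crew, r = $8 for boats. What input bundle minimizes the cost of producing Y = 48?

H* = 64, K* = 8

Cost minimization requires the marginal rate of technical substitution to equal the input-price ratio: MP_H/MP_K = w/r.
Here MP_H/MP_K = (1/3)·(K/H)/(2/3) = 0.5·(K/H). Setting this equal to 0.5/8 = 0.0625 gives K = 0.125H.
Substituting into Y = 48: 3·H^(1/3)·(0.125H)^(2/3) = 48.
Solving, H = 64 and K = 8.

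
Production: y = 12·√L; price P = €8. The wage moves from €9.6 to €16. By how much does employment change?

ΔL = -16

From P·MP_L = w with MP_L = 6·L^(-1/2), the labor demand is L(w) = (48/w)^(2).
At w = 9.6: L = 25. At w = 16: L = 9.
ΔL = 9 − 25 = -16.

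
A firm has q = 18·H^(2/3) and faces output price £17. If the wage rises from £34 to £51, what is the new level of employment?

From P·MP_H = w with MP_H = 12·H^(-1/3), the labor demand is H(w) = (204/w)^(3).
At w = 34: H = 216. At w = 51: H = 64.

H* = 64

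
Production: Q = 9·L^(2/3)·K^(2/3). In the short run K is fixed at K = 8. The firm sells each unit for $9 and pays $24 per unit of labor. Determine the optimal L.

With K = 8, MP_L = (2/3)·9·L^(-1/3)·8^(2/3) = 24·L^(-1/3).
Profit maximization for a price taker requires P·MP_L = w: 9·24·L^(-1/3) = 24.
So L^(-1/3) = 1/9, which gives L = 729.

L* = 729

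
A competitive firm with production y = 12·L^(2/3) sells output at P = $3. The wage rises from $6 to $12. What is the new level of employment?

L* = 8

From P·MP_L = w with MP_L = 8·L^(-1/3), the labor demand is L(w) = (24/w)^(3).
At w = 6: L = 64. At w = 12: L = 8.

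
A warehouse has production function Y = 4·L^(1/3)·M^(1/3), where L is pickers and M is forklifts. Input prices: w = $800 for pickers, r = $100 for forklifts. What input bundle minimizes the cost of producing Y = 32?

Cost minimization requires the marginal rate of technical substitution to equal the input-price ratio: MP_L/MP_M = w/r.
Here MP_L/MP_M = (1/3)·(M/L)/(1/3) = (M/L). Setting this equal to 800/100 = 8 gives M = 8L.
Substituting into Y = 32: 4·L^(1/3)·(8L)^(1/3) = 32.
Solving, L = 8 and M = 64.

L* = 8, M* = 64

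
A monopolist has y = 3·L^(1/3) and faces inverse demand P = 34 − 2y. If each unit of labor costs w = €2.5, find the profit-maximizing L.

L* = 8

Marginal revenue from the inverse demand is MR = 34 − 4y.
The marginal product is MP_L = L^(-2/3).
A monopolist hires until marginal revenue product equals the wage: MR·MP_L = w.
At L, y = 3·L^(1/3). Substituting and solving: (34 − 12·L^(1/3))·L^(-2/3) = 2.5 gives L = 8.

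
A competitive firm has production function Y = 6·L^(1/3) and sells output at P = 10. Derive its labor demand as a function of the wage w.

L(w) = (20/w)^(3/2)

MP_L = (1/3)·6·L^(-2/3) = 2·L^(-2/3).
Setting P·MP_L = w: 20·L^(-2/3) = w.
Solving for L: L^(-2/3) = w/20, so L = (20/w)^(3/2).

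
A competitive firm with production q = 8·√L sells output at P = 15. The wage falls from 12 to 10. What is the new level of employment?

L* = 36

From P·MP_L = w with MP_L = 4·L^(-1/2), the labor demand is L(w) = (60/w)^(2).
At w = 12: L = 25. At w = 10: L = 36.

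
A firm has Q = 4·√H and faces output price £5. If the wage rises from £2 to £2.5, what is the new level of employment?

From P·MP_H = w with MP_H = 2·H^(-1/2), the labor demand is H(w) = (10/w)^(2).
At w = 2: H = 25. At w = 2.5: H = 16.

H* = 16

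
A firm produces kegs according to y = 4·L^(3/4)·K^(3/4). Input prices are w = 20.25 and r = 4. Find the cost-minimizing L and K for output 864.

Cost minimization requires the marginal rate of technical substitution to equal the input-price ratio: MP_L/MP_K = w/r.
Here MP_L/MP_K = (3/4)·(K/L)/(3/4) = (K/L). Setting this equal to 20.25/4 = 5.0625 gives K = 5.0625L.
Substituting into y = 864: 4·L^(3/4)·(5.0625L)^(3/4) = 864.
Solving, L = 16 and K = 81.

L* = 16, K* = 81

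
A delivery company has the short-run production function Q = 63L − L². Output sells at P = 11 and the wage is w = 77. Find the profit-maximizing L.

The marginal product of L is MP_L = 63 − 2L.
A price-taking firm hires until the value of the marginal product equals the wage: P·MP_L = w, so 11·(63 − 2L) = 77.
Then 63 − 2L = 7, giving L = 28.

L* = 28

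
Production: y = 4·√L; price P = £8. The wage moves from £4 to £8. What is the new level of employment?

From P·MP_L = w with MP_L = 2·L^(-1/2), the labor demand is L(w) = (16/w)^(2).
At w = 4: L = 16. At w = 8: L = 4.

L* = 4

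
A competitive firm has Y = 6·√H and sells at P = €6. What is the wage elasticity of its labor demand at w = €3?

ε = -2

MP_H = (1/2)·6·H^(-1/2), so P·MP_H = w gives 18·H^(-1/2) = w.
Solving, H(w) = (18/w)^(2). This is a constant-elasticity form: H ∝ w^(−2), so ε = −2.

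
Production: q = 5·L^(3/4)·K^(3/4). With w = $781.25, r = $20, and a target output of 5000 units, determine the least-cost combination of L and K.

L* = 16, K* = 625

Cost minimization requires the marginal rate of technical substitution to equal the input-price ratio: MP_L/MP_K = w/r.
Here MP_L/MP_K = (3/4)·(K/L)/(3/4) = (K/L). Setting this equal to 781.25/20 = 39.0625 gives K = 39.0625L.
Substituting into q = 5000: 5·L^(3/4)·(39.0625L)^(3/4) = 5000.
Solving, L = 16 and K = 625.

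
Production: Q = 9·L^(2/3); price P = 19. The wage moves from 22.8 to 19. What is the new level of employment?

From P·MP_L = w with MP_L = 6·L^(-1/3), the labor demand is L(w) = (114/w)^(3).
At w = 22.8: L = 125. At w = 19: L = 216.

L* = 216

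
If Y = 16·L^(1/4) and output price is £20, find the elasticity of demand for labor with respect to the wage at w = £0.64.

MP_L = (1/4)·16·L^(-3/4), so P·MP_L = w gives 80·L^(-3/4) = w.
Solving, L(w) = (80/w)^(4/3). This is a constant-elasticity form: L ∝ w^(−4/3), so ε = −4/3.

ε = -4/3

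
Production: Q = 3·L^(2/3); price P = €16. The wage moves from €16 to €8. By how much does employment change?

ΔL = 56

From P·MP_L = w with MP_L = 2·L^(-1/3), the labor demand is L(w) = (32/w)^(3).
At w = 16: L = 8. At w = 8: L = 64.
ΔL = 64 − 8 = 56.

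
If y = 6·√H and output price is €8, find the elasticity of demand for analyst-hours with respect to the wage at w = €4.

MP_H = (1/2)·6·H^(-1/2), so P·MP_H = w gives 24·H^(-1/2) = w.
Solving, H(w) = (24/w)^(2). This is a constant-elasticity form: H ∝ w^(−2), so ε = −2.

ε = -2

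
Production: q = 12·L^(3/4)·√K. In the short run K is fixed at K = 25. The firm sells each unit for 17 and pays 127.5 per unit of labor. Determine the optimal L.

With K = 25, MP_L = (3/4)·12·L^(-1/4)·25^(1/2) = 45·L^(-1/4).
Profit maximization for a price taker requires P·MP_L = w: 17·45·L^(-1/4) = 127.5.
So L^(-1/4) = 1/6, which gives L = 1296.

L* = 1296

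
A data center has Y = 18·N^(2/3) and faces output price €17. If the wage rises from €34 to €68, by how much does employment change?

ΔN = -189

From P·MP_N = w with MP_N = 12·N^(-1/3), the labor demand is N(w) = (204/w)^(3).
At w = 34: N = 216. At w = 68: N = 27.
ΔN = 27 − 216 = -189.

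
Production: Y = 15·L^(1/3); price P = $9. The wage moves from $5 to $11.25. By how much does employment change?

ΔL = -19

From P·MP_L = w with MP_L = 5·L^(-2/3), the labor demand is L(w) = (45/w)^(3/2).
At w = 5: L = 27. At w = 11.25: L = 8.
ΔL = 8 − 27 = -19.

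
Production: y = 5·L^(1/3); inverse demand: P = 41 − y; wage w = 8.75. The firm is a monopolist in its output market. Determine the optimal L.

Marginal revenue from the inverse demand is MR = 41 − 2y.
The marginal product is MP_L = (5/3)·L^(-2/3).
A monopolist hires until marginal revenue product equals the wage: MR·MP_L = w.
At L, y = 5·L^(1/3). Substituting and solving: (41 − 10·L^(1/3))·(5/3)·L^(-2/3) = 8.75 gives L = 8.

L* = 8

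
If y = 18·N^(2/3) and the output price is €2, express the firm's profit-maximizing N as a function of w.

N(w) = 13824/w³

MP_N = (2/3)·18·N^(-1/3) = 12·N^(-1/3).
Setting P·MP_N = w: 24·N^(-1/3) = w.
Solving for N: N^(-1/3) = w/24, so N = (24/w)^(3).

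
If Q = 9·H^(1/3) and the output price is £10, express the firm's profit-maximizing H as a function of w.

H(w) = (30/w)^(3/2)

MP_H = (1/3)·9·H^(-2/3) = 3·H^(-2/3).
Setting P·MP_H = w: 30·H^(-2/3) = w.
Solving for H: H^(-2/3) = w/30, so H = (30/w)^(3/2).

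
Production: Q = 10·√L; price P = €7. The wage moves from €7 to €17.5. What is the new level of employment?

L* = 4

From P·MP_L = w with MP_L = 5·L^(-1/2), the labor demand is L(w) = (35/w)^(2).
At w = 7: L = 25. At w = 17.5: L = 4.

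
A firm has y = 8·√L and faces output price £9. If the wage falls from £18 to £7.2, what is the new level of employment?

From P·MP_L = w with MP_L = 4·L^(-1/2), the labor demand is L(w) = (36/w)^(2).
At w = 18: L = 4. At w = 7.2: L = 25.

L* = 25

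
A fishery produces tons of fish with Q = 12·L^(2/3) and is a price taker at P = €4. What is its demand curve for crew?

MP_L = (2/3)·12·L^(-1/3) = 8·L^(-1/3).
Setting P·MP_L = w: 32·L^(-1/3) = w.
Solving for L: L^(-1/3) = w/32, so L = (32/w)^(3).

L(w) = 32768/w³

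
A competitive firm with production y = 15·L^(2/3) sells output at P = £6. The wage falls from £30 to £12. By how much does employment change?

ΔL = 117

From P·MP_L = w with MP_L = 10·L^(-1/3), the labor demand is L(w) = (60/w)^(3).
At w = 30: L = 8. At w = 12: L = 125.
ΔL = 125 − 8 = 117.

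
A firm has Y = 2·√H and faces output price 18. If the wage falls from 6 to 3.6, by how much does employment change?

ΔH = 16

From P·MP_H = w with MP_H = H^(-1/2), the labor demand is H(w) = (18/w)^(2).
At w = 6: H = 9. At w = 3.6: H = 25.
ΔH = 25 − 9 = 16.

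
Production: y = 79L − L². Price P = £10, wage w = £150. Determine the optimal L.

L* = 32

The marginal product of L is MP_L = 79 − 2L.
A price-taking firm hires until the value of the marginal product equals the wage: P·MP_L = w, so 10·(79 − 2L) = 150.
Then 79 − 2L = 15, giving L = 32.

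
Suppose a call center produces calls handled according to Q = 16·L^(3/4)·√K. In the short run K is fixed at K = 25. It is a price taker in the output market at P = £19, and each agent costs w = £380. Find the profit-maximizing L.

With K = 25, MP_L = (3/4)·16·L^(-1/4)·25^(1/2) = 60·L^(-1/4).
Profit maximization for a price taker requires P·MP_L = w: 19·60·L^(-1/4) = 380.
So L^(-1/4) = 1/3, which gives L = 81.

L* = 81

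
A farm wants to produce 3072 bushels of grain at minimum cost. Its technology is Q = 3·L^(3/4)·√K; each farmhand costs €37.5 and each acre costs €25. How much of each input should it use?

L* = 256, K* = 256

Cost minimization requires the marginal rate of technical substitution to equal the input-price ratio: MP_L/MP_K = w/r.
Here MP_L/MP_K = (3/4)·(K/L)/(1/2) = 1.5·(K/L). Setting this equal to 37.5/25 = 1.5 gives K = L.
Substituting into Q = 3072: 3·L^(3/4)·(L)^(1/2) = 3072.
Solving, L = 256 and K = 256.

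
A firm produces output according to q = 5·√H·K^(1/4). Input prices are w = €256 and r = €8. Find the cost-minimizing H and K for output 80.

Cost minimization requires the marginal rate of technical substitution to equal the input-price ratio: MP_H/MP_K = w/r.
Here MP_H/MP_K = (1/2)·(K/H)/(1/4) = 2·(K/H). Setting this equal to 256/8 = 32 gives K = 16H.
Substituting into q = 80: 5·H^(1/2)·(16H)^(1/4) = 80.
Solving, H = 16 and K = 256.

H* = 16, K* = 256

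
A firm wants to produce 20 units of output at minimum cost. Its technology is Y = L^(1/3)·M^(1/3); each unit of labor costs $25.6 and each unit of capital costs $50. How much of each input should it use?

Cost minimization requires the marginal rate of technical substitution to equal the input-price ratio: MP_L/MP_M = w/r.
Here MP_L/MP_M = (1/3)·(M/L)/(1/3) = (M/L). Setting this equal to 25.6/50 = 0.512 gives M = 0.512L.
Substituting into Y = 20: L^(1/3)·(0.512L)^(1/3) = 20.
Solving, L = 125 and M = 64.

L* = 125, M* = 64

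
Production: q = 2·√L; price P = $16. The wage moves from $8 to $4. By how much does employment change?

From P·MP_L = w with MP_L = L^(-1/2), the labor demand is L(w) = (16/w)^(2).
At w = 8: L = 4. At w = 4: L = 16.
ΔL = 16 − 4 = 12.

ΔL = 12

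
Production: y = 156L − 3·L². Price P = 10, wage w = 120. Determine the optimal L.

L* = 24

The marginal product of L is MP_L = 156 − 6L.
A price-taking firm hires until the value of the marginal product equals the wage: P·MP_L = w, so 10·(156 − 6L) = 120.
Then 156 − 6L = 12, giving L = 24.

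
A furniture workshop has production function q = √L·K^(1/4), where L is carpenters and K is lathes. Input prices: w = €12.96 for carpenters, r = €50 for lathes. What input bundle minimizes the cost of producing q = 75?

Cost minimization requires the marginal rate of technical substitution to equal the input-price ratio: MP_L/MP_K = w/r.
Here MP_L/MP_K = (1/2)·(K/L)/(1/4) = 2·(K/L). Setting this equal to 12.96/50 = 0.2592 gives K = 0.1296L.
Substituting into q = 75: L^(1/2)·(0.1296L)^(1/4) = 75.
Solving, L = 625 and K = 81.

L* = 625, K* = 81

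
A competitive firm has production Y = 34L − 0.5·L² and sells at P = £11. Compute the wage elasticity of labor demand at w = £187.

ε = -1

From P·MP_L = w with MP_L = 34 − L, labor demand is L(w) = 34 − w/11.
dL/dw = −1/(11) = -1/11.
At w = 187, L = 17, so ε = (dL/dw)·(w/L) = (-1/11)·(187/17) = -1.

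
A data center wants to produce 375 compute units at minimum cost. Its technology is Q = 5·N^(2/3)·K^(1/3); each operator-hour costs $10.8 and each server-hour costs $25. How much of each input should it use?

N* = 125, K* = 27

Cost minimization requires the marginal rate of technical substitution to equal the input-price ratio: MP_N/MP_K = w/r.
Here MP_N/MP_K = (2/3)·(K/N)/(1/3) = 2·(K/N). Setting this equal to 10.8/25 = 0.432 gives K = 0.216N.
Substituting into Q = 375: 5·N^(2/3)·(0.216N)^(1/3) = 375.
Solving, N = 125 and K = 27.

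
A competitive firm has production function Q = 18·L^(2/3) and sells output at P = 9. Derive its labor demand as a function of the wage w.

L(w) = 1259712/w³

MP_L = (2/3)·18·L^(-1/3) = 12·L^(-1/3).
Setting P·MP_L = w: 108·L^(-1/3) = w.
Solving for L: L^(-1/3) = w/108, so L = (108/w)^(3).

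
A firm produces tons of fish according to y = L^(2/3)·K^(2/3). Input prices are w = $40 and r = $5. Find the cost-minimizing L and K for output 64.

L* = 8, K* = 64

Cost minimization requires the marginal rate of technical substitution to equal the input-price ratio: MP_L/MP_K = w/r.
Here MP_L/MP_K = (2/3)·(K/L)/(2/3) = (K/L). Setting this equal to 40/5 = 8 gives K = 8L.
Substituting into y = 64: L^(2/3)·(8L)^(2/3) = 64.
Solving, L = 8 and K = 64.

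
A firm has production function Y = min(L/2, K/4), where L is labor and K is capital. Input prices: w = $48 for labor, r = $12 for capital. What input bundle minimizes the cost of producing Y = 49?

With a fixed-proportions technology, the cost-minimizing bundle uses no slack in either input: L/2 = K/4 = Y.
So L = 2·49 = 98 and K = 4·49 = 196.

L* = 98, K* = 196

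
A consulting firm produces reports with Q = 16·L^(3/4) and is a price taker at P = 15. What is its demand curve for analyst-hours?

L(w) = (180/w)^(4)

MP_L = (3/4)·16·L^(-1/4) = 12·L^(-1/4).
Setting P·MP_L = w: 180·L^(-1/4) = w.
Solving for L: L^(-1/4) = w/180, so L = (180/w)^(4).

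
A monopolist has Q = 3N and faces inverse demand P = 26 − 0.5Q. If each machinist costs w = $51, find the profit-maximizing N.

N* = 3

Marginal revenue from the inverse demand is MR = 26 − Q.
The marginal product is MP_N = 3.
A monopolist hires until marginal revenue product equals the wage: MR·MP_N = w.
(26 − 3N)·3 = 51, so N = 3.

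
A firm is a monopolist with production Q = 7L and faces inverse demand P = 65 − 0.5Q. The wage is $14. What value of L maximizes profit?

L* = 9

Marginal revenue from the inverse demand is MR = 65 − Q.
The marginal product is MP_L = 7.
A monopolist hires until marginal revenue product equals the wage: MR·MP_L = w.
(65 − 7L)·7 = 14, so L = 9.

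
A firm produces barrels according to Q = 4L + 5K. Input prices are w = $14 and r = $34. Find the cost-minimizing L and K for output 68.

The inputs are perfect substitutes, so the firm uses whichever has the lower cost per unit of output.
Cost per unit of output via L is w/4 = 3.5; via K it is r/5 = 6.8. L is cheaper.
Producing Q = 68 with L alone: L = 17, K = 0.

L* = 17, K* = 0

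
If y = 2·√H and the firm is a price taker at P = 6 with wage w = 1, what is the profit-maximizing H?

H* = 36

MP_H = (1/2)·2·H^(-1/2) = H^(-1/2).
Profit maximization for a price taker requires P·MP_H = w: 6·H^(-1/2) = 1.
So H^(-1/2) = 1/6, which gives H = 36.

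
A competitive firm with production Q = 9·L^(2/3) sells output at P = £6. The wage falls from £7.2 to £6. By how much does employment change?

ΔL = 91

From P·MP_L = w with MP_L = 6·L^(-1/3), the labor demand is L(w) = (36/w)^(3).
At w = 7.2: L = 125. At w = 6: L = 216.
ΔL = 216 − 125 = 91.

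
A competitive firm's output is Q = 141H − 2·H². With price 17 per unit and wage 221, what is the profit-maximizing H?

The marginal product of H is MP_H = 141 − 4H.
A price-taking firm hires until the value of the marginal product equals the wage: P·MP_H = w, so 17·(141 − 4H) = 221.
Then 141 − 4H = 13, giving H = 32.

H* = 32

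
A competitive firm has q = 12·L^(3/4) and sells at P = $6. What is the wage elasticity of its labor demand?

ε = -4

MP_L = (3/4)·12·L^(-1/4), so P·MP_L = w gives 54·L^(-1/4) = w.
Solving, L(w) = (54/w)^(4). This is a constant-elasticity form: L ∝ w^(−4), so ε = −4.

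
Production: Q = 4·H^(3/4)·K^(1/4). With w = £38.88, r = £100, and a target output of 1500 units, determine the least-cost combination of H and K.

Cost minimization requires the marginal rate of technical substitution to equal the input-price ratio: MP_H/MP_K = w/r.
Here MP_H/MP_K = (3/4)·(K/H)/(1/4) = 3·(K/H). Setting this equal to 38.88/100 = 0.3888 gives K = 0.1296H.
Substituting into Q = 1500: 4·H^(3/4)·(0.1296H)^(1/4) = 1500.
Solving, H = 625 and K = 81.

H* = 625, K* = 81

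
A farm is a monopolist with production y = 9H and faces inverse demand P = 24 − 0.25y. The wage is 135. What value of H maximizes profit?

Marginal revenue from the inverse demand is MR = 24 − 0.5y.
The marginal product is MP_H = 9.
A monopolist hires until marginal revenue product equals the wage: MR·MP_H = w.
(24 − 4.5H)·9 = 135, so H = 2.

H* = 2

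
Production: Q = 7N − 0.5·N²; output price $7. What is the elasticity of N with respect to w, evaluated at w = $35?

From P·MP_N = w with MP_N = 7 − N, labor demand is N(w) = 7 − w/7.
dN/dw = −1/(7) = -1/7.
At w = 35, N = 2, so ε = (dN/dw)·(w/N) = (-1/7)·(35/2) = -2.5.

ε = -2.5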